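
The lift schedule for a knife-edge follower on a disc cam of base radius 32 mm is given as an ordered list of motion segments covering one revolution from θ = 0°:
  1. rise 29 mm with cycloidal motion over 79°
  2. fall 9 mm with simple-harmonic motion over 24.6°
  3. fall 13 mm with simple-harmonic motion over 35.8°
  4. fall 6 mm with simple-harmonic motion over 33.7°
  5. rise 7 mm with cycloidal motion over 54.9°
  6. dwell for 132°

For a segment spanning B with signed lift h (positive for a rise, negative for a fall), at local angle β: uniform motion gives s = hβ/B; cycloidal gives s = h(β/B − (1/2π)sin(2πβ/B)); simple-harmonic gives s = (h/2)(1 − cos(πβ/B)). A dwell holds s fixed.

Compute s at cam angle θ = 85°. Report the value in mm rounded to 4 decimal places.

seg 1 [0°–79°] cycloidal, h=29: full span → s += 29 → s = 29.0000
seg 2 [79°–103.6°] simple-harmonic, h=-9: θ=85° here. β=6, B=24.6. -9/2·(1 − cos(π·0.2439)) = -1.2577 → s = 27.7423

27.7423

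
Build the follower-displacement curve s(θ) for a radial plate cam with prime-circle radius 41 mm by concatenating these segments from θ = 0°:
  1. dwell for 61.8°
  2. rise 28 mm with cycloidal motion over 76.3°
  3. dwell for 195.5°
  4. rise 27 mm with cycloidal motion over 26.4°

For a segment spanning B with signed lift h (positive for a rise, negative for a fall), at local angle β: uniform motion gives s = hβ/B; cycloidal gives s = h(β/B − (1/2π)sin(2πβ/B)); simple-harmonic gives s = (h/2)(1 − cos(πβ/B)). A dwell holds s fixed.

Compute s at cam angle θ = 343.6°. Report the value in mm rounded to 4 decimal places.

seg 1 [0°–61.8°] dwell: s stays 0.0000
seg 2 [61.8°–138.1°] cycloidal, h=28: full span → s += 28 → s = 28.0000
seg 3 [138.1°–333.6°] dwell: s stays 28.0000
seg 4 [333.6°–360°] cycloidal, h=27: θ=343.6° here. β=10, B=26.4. 27·(0.3788 − sin(2π·0.3788)/(2π)) = 7.2619 → s = 35.2619

35.2619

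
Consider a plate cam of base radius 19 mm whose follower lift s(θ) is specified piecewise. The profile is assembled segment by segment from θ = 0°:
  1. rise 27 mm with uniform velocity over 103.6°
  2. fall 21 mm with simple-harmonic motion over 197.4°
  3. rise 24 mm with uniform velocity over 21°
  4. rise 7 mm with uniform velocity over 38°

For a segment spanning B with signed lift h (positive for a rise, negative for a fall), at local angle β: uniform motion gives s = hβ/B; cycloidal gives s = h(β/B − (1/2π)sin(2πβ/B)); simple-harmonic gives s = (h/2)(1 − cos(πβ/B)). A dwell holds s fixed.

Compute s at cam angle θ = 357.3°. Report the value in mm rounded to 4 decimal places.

seg 1 [0°–103.6°] uniform, h=27: full span → s += 27 → s = 27.0000
seg 2 [103.6°–301°] simple-harmonic, h=-21: full span → s += -21 → s = 6.0000
seg 3 [301°–322°] uniform, h=24: full span → s += 24 → s = 30.0000
seg 4 [322°–360°] uniform, h=7: θ=357.3° here. β=35.3, B=38. 7·35.3/38 = 6.5026 → s = 36.5026

36.5026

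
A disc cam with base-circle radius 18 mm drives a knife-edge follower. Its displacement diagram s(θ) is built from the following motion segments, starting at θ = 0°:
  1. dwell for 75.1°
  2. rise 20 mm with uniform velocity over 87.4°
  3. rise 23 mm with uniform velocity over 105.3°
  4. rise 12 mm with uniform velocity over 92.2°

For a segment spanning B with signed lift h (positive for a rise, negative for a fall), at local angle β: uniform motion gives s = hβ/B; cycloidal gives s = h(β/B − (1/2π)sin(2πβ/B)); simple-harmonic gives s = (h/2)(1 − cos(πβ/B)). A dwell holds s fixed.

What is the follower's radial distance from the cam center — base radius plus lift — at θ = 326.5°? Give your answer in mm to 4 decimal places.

seg 1 [0°–75.1°] dwell: s stays 0.0000
seg 2 [75.1°–162.5°] uniform, h=20: full span → s += 20 → s = 20.0000
seg 3 [162.5°–267.8°] uniform, h=23: full span → s += 23 → s = 43.0000
seg 4 [267.8°–360°] uniform, h=12: θ=326.5° here. β=58.7, B=92.2. 12·58.7/92.2 = 7.6399 → s = 50.6399
radial distance = base radius + s = 18 + 50.6399 = 68.6399

68.6399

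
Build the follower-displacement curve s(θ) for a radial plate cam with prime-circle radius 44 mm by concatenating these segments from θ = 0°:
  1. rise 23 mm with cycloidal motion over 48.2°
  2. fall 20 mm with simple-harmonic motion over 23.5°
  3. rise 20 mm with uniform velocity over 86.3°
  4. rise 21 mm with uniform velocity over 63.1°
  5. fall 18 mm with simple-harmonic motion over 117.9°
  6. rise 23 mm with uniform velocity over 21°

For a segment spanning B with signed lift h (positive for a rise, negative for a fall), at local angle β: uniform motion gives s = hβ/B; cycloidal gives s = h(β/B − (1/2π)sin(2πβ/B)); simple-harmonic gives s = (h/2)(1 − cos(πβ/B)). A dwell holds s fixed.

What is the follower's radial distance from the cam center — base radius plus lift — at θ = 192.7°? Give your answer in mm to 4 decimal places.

seg 1 [0°–48.2°] cycloidal, h=23: full span → s += 23 → s = 23.0000
seg 2 [48.2°–71.7°] simple-harmonic, h=-20: full span → s += -20 → s = 3.0000
seg 3 [71.7°–158°] uniform, h=20: full span → s += 20 → s = 23.0000
seg 4 [158°–221.1°] uniform, h=21: θ=192.7° here. β=34.7, B=63.1. 21·34.7/63.1 = 11.5483 → s = 34.5483
radial distance = base radius + s = 44 + 34.5483 = 78.5483

78.5483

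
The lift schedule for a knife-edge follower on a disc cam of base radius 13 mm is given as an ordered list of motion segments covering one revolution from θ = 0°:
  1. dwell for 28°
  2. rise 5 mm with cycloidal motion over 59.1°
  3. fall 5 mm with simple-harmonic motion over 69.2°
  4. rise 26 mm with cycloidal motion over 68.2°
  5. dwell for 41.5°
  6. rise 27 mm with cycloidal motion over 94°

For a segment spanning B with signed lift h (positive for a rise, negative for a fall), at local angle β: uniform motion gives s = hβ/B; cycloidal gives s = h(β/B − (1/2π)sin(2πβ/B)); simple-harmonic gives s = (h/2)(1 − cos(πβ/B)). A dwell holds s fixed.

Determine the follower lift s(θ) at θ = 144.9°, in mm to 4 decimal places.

seg 1 [0°–28°] dwell: s stays 0.0000
seg 2 [28°–87.1°] cycloidal, h=5: full span → s += 5 → s = 5.0000
seg 3 [87.1°–156.3°] simple-harmonic, h=-5: θ=144.9° here. β=57.8, B=69.2. -5/2·(1 − cos(π·0.8353)) = -4.6726 → s = 0.3274

0.3274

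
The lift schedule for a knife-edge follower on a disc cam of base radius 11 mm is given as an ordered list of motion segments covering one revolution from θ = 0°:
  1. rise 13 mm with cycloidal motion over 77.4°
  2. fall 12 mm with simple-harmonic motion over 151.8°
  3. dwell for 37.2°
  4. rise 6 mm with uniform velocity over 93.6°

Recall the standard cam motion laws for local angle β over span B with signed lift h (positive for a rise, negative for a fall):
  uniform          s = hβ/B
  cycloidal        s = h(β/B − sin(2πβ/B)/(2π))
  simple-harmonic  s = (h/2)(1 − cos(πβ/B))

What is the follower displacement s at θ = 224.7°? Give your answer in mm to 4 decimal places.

seg 1 [0°–77.4°] cycloidal, h=13: full span → s += 13 → s = 13.0000
seg 2 [77.4°–229.2°] simple-harmonic, h=-12: θ=224.7° here. β=147.3, B=151.8. -12/2·(1 − cos(π·0.9704)) = -11.9740 → s = 1.0260

1.0260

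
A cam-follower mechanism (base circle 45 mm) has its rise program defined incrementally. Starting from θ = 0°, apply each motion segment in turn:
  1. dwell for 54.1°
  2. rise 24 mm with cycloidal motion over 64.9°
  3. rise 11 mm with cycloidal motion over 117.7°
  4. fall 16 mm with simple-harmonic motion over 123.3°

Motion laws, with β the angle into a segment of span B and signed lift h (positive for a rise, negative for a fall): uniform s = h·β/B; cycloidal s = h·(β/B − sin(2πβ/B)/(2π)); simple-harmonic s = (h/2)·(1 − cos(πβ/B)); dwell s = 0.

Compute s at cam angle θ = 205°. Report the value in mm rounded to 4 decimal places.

seg 1 [0°–54.1°] dwell: s stays 0.0000
seg 2 [54.1°–119°] cycloidal, h=24: full span → s += 24 → s = 24.0000
seg 3 [119°–236.7°] cycloidal, h=11: θ=205° here. β=86, B=117.7. 11·(0.7307 − sin(2π·0.7307)/(2π)) = 9.7752 → s = 33.7752

33.7752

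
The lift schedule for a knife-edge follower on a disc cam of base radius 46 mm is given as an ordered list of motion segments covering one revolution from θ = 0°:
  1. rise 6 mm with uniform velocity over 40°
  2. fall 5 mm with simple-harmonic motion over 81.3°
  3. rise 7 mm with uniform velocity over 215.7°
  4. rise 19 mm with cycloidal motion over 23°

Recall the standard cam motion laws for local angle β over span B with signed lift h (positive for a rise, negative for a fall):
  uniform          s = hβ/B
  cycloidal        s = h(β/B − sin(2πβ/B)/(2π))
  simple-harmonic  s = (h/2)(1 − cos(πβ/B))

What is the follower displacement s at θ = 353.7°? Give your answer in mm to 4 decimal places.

seg 1 [0°–40°] uniform, h=6: full span → s += 6 → s = 6.0000
seg 2 [40°–121.3°] simple-harmonic, h=-5: full span → s += -5 → s = 1.0000
seg 3 [121.3°–337°] uniform, h=7: full span → s += 7 → s = 8.0000
seg 4 [337°–360°] cycloidal, h=19: θ=353.7° here. β=16.7, B=23. 19·(0.7261 − sin(2π·0.7261)/(2π)) = 16.7855 → s = 24.7855

24.7855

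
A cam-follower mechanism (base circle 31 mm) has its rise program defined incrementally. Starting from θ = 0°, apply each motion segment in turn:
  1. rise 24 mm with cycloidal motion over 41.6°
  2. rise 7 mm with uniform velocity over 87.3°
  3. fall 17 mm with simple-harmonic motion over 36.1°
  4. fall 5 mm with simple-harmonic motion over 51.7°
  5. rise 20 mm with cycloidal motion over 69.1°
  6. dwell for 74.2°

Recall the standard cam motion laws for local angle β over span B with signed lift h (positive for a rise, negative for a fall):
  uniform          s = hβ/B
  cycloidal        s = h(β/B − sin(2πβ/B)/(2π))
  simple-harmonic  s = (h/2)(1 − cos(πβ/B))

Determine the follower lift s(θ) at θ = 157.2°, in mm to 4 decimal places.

seg 1 [0°–41.6°] cycloidal, h=24: full span → s += 24 → s = 24.0000
seg 2 [41.6°–128.9°] uniform, h=7: full span → s += 7 → s = 31.0000
seg 3 [128.9°–165°] simple-harmonic, h=-17: θ=157.2° here. β=28.3, B=36.1. -17/2·(1 − cos(π·0.7839)) = -15.1158 → s = 15.8842

15.8842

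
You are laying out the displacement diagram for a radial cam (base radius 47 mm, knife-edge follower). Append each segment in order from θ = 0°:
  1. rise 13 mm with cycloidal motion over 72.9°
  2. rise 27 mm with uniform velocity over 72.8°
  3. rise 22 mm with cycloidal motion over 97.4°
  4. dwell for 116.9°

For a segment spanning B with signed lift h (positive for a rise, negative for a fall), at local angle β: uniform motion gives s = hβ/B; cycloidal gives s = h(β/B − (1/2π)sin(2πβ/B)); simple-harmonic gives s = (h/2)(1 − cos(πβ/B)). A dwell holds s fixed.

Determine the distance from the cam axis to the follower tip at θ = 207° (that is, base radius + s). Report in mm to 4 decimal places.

seg 1 [0°–72.9°] cycloidal, h=13: full span → s += 13 → s = 13.0000
seg 2 [72.9°–145.7°] uniform, h=27: full span → s += 27 → s = 40.0000
seg 3 [145.7°–243.1°] cycloidal, h=22: θ=207° here. β=61.3, B=97.4. 22·(0.6294 − sin(2π·0.6294)/(2π)) = 16.3888 → s = 56.3888
radial distance = base radius + s = 47 + 56.3888 = 103.3888

103.3888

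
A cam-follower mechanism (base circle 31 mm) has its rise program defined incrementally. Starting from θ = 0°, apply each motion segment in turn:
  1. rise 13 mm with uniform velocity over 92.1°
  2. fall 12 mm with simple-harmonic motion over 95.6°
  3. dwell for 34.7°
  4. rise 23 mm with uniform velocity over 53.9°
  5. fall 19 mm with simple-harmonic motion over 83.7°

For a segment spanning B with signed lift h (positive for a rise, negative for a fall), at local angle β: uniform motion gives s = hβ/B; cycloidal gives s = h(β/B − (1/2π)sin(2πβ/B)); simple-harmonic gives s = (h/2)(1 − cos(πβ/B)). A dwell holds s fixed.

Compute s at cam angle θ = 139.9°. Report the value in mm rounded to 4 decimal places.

seg 1 [0°–92.1°] uniform, h=13: full span → s += 13 → s = 13.0000
seg 2 [92.1°–187.7°] simple-harmonic, h=-12: θ=139.9° here. β=47.8, B=95.6. -12/2·(1 − cos(π·0.5000)) = -6.0000 → s = 7.0000

7.0000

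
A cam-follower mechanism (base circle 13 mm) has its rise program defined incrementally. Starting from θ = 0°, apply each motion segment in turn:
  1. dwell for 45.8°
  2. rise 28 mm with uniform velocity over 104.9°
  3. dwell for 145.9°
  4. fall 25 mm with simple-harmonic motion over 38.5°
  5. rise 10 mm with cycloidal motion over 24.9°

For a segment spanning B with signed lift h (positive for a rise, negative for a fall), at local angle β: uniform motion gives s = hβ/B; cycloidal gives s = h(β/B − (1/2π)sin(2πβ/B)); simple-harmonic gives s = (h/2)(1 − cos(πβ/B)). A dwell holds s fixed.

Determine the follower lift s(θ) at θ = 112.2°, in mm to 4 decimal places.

seg 1 [0°–45.8°] dwell: s stays 0.0000
seg 2 [45.8°–150.7°] uniform, h=28: θ=112.2° here. β=66.4, B=104.9. 28·66.4/104.9 = 17.7235 → s = 17.7235

17.7235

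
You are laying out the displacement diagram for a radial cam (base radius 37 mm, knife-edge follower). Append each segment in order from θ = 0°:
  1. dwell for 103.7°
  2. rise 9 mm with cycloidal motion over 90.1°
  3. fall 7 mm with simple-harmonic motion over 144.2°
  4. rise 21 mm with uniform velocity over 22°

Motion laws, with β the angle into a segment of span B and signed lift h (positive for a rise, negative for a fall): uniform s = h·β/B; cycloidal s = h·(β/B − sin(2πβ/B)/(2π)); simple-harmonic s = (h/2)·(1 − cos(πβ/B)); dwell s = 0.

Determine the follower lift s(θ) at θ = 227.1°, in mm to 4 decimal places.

seg 1 [0°–103.7°] dwell: s stays 0.0000
seg 2 [103.7°–193.8°] cycloidal, h=9: full span → s += 9 → s = 9.0000
seg 3 [193.8°–338°] simple-harmonic, h=-7: θ=227.1° here. β=33.3, B=144.2. -7/2·(1 − cos(π·0.2309)) = -0.8814 → s = 8.1186

8.1186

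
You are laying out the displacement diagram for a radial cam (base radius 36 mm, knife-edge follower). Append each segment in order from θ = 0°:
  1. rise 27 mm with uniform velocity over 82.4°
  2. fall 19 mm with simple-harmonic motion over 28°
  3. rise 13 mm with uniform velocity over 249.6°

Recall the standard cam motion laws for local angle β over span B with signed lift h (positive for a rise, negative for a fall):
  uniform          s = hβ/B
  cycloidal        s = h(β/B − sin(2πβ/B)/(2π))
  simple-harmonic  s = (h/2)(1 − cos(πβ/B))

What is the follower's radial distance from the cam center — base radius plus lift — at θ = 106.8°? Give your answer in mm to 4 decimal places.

seg 1 [0°–82.4°] uniform, h=27: full span → s += 27 → s = 27.0000
seg 2 [82.4°–110.4°] simple-harmonic, h=-19: θ=106.8° here. β=24.4, B=28. -19/2·(1 − cos(π·0.8714)) = -18.2355 → s = 8.7645
radial distance = base radius + s = 36 + 8.7645 = 44.7645

44.7645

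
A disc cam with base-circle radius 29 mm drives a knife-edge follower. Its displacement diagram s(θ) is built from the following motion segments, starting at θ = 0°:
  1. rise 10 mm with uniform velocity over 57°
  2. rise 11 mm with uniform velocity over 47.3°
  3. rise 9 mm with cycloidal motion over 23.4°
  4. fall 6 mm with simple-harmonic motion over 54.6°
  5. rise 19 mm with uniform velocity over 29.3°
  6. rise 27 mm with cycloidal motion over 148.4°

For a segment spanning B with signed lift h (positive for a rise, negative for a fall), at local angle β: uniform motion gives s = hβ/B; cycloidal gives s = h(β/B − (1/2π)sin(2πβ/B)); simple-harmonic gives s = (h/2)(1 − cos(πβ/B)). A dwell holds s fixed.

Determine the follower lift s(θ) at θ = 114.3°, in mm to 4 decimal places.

seg 1 [0°–57°] uniform, h=10: full span → s += 10 → s = 10.0000
seg 2 [57°–104.3°] uniform, h=11: full span → s += 11 → s = 21.0000
seg 3 [104.3°–127.7°] cycloidal, h=9: θ=114.3° here. β=10, B=23.4. 9·(0.4274 − sin(2π·0.4274)/(2π)) = 3.2148 → s = 24.2148

24.2148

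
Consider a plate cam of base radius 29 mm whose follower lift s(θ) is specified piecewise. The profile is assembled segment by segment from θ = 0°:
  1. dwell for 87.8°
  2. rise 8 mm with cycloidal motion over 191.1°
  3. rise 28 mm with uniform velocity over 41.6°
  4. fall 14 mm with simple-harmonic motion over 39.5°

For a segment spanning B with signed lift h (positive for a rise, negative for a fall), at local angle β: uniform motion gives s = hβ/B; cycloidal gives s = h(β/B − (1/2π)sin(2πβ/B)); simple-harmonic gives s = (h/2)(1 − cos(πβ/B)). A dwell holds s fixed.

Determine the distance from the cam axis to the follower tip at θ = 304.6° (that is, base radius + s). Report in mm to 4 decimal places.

seg 1 [0°–87.8°] dwell: s stays 0.0000
seg 2 [87.8°–278.9°] cycloidal, h=8: full span → s += 8 → s = 8.0000
seg 3 [278.9°–320.5°] uniform, h=28: θ=304.6° here. β=25.7, B=41.6. 28·25.7/41.6 = 17.2981 → s = 25.2981
radial distance = base radius + s = 29 + 25.2981 = 54.2981

54.2981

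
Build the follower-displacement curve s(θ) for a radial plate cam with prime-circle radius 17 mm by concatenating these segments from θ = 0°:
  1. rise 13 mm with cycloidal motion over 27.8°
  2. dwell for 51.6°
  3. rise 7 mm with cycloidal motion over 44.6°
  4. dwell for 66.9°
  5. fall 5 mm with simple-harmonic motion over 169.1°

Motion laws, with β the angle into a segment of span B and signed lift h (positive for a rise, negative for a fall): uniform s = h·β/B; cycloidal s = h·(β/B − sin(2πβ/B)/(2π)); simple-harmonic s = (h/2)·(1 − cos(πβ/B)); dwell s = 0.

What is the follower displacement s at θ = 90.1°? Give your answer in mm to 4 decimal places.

seg 1 [0°–27.8°] cycloidal, h=13: full span → s += 13 → s = 13.0000
seg 2 [27.8°–79.4°] dwell: s stays 13.0000
seg 3 [79.4°–124°] cycloidal, h=7: θ=90.1° here. β=10.7, B=44.6. 7·(0.2399 − sin(2π·0.2399)/(2π)) = 0.5675 → s = 13.5675

13.5675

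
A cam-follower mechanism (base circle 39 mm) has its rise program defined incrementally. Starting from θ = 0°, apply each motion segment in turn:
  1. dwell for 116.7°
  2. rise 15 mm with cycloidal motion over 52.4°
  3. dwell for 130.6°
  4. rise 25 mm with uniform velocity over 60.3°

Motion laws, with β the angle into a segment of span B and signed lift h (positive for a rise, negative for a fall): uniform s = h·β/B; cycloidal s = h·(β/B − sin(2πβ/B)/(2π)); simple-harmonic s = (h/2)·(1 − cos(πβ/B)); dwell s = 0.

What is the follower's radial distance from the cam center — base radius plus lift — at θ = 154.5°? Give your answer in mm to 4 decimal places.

seg 1 [0°–116.7°] dwell: s stays 0.0000
seg 2 [116.7°–169.1°] cycloidal, h=15: θ=154.5° here. β=37.8, B=52.4. 15·(0.7214 − sin(2π·0.7214)/(2π)) = 13.1694 → s = 13.1694
radial distance = base radius + s = 39 + 13.1694 = 52.1694

52.1694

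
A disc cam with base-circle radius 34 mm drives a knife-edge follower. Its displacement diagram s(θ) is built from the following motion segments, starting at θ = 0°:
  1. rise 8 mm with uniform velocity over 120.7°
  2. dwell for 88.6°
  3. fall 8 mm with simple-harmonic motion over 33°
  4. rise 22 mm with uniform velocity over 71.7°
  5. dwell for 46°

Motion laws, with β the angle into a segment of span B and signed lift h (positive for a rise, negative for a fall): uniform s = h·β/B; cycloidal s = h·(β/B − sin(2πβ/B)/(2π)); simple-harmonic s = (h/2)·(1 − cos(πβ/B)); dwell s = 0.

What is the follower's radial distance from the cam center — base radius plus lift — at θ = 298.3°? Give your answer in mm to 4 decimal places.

seg 1 [0°–120.7°] uniform, h=8: full span → s += 8 → s = 8.0000
seg 2 [120.7°–209.3°] dwell: s stays 8.0000
seg 3 [209.3°–242.3°] simple-harmonic, h=-8: full span → s += -8 → s = 0.0000
seg 4 [242.3°–314°] uniform, h=22: θ=298.3° here. β=56, B=71.7. 22·56/71.7 = 17.1827 → s = 17.1827
radial distance = base radius + s = 34 + 17.1827 = 51.1827

51.1827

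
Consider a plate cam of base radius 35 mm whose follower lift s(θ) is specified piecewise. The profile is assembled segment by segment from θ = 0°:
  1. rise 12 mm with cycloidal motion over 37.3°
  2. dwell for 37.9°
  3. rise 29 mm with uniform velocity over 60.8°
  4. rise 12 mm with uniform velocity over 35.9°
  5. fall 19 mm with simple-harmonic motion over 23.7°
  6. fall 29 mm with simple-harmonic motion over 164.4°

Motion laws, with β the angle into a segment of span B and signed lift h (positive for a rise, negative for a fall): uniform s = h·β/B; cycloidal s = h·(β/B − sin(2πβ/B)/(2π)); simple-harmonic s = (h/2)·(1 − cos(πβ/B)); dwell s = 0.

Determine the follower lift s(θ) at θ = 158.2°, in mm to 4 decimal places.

seg 1 [0°–37.3°] cycloidal, h=12: full span → s += 12 → s = 12.0000
seg 2 [37.3°–75.2°] dwell: s stays 12.0000
seg 3 [75.2°–136°] uniform, h=29: full span → s += 29 → s = 41.0000
seg 4 [136°–171.9°] uniform, h=12: θ=158.2° here. β=22.2, B=35.9. 12·22.2/35.9 = 7.4206 → s = 48.4206

48.4206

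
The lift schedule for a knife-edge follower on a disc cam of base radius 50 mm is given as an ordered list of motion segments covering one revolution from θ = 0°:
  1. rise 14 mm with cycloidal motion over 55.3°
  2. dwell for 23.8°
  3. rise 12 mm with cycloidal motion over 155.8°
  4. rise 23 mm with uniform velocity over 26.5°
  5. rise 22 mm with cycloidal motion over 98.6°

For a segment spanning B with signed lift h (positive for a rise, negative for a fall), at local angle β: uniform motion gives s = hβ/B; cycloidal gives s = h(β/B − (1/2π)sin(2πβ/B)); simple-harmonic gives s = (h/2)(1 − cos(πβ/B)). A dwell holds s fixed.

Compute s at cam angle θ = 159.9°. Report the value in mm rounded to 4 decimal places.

seg 1 [0°–55.3°] cycloidal, h=14: full span → s += 14 → s = 14.0000
seg 2 [55.3°–79.1°] dwell: s stays 14.0000
seg 3 [79.1°–234.9°] cycloidal, h=12: θ=159.9° here. β=80.8, B=155.8. 12·(0.5186 − sin(2π·0.5186)/(2π)) = 6.4462 → s = 20.4462

20.4462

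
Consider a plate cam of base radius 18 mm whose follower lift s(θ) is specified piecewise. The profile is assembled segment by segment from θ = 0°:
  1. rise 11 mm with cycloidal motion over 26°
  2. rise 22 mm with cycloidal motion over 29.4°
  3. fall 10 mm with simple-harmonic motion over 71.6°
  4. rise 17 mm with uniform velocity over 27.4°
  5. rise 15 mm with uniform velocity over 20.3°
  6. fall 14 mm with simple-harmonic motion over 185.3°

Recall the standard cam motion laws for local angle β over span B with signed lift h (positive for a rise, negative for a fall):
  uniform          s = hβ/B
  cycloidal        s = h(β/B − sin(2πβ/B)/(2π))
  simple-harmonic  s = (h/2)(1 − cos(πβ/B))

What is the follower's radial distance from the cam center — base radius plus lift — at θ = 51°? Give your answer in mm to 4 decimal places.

seg 1 [0°–26°] cycloidal, h=11: full span → s += 11 → s = 11.0000
seg 2 [26°–55.4°] cycloidal, h=22: θ=51° here. β=25, B=29.4. 22·(0.8503 − sin(2π·0.8503)/(2π)) = 21.5358 → s = 32.5358
radial distance = base radius + s = 18 + 32.5358 = 50.5358

50.5358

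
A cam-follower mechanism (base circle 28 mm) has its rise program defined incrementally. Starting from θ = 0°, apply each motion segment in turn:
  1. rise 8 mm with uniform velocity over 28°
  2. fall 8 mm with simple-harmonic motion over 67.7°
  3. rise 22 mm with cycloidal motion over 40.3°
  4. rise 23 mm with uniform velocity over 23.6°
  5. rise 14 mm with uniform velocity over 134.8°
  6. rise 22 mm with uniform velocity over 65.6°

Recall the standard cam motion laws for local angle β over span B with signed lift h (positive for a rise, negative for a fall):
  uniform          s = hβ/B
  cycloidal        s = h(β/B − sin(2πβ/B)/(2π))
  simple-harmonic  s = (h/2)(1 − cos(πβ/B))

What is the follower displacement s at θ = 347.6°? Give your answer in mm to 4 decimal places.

seg 1 [0°–28°] uniform, h=8: full span → s += 8 → s = 8.0000
seg 2 [28°–95.7°] simple-harmonic, h=-8: full span → s += -8 → s = 0.0000
seg 3 [95.7°–136°] cycloidal, h=22: full span → s += 22 → s = 22.0000
seg 4 [136°–159.6°] uniform, h=23: full span → s += 23 → s = 45.0000
seg 5 [159.6°–294.4°] uniform, h=14: full span → s += 14 → s = 59.0000
seg 6 [294.4°–360°] uniform, h=22: θ=347.6° here. β=53.2, B=65.6. 22·53.2/65.6 = 17.8415 → s = 76.8415

76.8415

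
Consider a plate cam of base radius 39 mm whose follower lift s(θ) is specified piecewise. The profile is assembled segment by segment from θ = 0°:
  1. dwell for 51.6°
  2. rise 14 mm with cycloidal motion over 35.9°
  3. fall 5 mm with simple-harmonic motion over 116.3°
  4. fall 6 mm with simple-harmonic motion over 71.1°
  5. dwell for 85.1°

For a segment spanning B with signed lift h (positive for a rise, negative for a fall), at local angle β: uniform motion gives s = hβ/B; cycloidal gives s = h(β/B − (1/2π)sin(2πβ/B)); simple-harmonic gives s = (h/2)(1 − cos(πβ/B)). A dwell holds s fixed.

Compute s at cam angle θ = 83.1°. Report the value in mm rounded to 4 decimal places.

seg 1 [0°–51.6°] dwell: s stays 0.0000
seg 2 [51.6°–87.5°] cycloidal, h=14: θ=83.1° here. β=31.5, B=35.9. 14·(0.8774 − sin(2π·0.8774)/(2π)) = 13.8354 → s = 13.8354

13.8354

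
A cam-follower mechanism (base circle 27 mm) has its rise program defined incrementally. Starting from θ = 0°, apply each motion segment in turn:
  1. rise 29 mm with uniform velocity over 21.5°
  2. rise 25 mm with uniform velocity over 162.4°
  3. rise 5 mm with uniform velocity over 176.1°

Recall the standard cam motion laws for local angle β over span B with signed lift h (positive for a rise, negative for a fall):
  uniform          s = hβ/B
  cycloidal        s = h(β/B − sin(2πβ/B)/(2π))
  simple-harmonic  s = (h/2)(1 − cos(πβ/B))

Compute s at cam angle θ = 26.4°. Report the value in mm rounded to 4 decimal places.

seg 1 [0°–21.5°] uniform, h=29: full span → s += 29 → s = 29.0000
seg 2 [21.5°–183.9°] uniform, h=25: θ=26.4° here. β=4.9, B=162.4. 25·4.9/162.4 = 0.7543 → s = 29.7543

29.7543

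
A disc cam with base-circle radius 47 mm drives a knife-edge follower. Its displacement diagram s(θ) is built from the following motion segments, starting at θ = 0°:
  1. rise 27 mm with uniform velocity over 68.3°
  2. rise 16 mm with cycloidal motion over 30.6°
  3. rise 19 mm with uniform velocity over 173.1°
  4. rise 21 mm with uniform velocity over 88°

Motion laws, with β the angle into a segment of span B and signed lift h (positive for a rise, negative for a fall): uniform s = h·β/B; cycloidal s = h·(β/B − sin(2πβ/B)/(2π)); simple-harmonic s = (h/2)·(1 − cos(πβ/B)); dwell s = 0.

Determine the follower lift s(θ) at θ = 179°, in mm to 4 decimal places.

seg 1 [0°–68.3°] uniform, h=27: full span → s += 27 → s = 27.0000
seg 2 [68.3°–98.9°] cycloidal, h=16: full span → s += 16 → s = 43.0000
seg 3 [98.9°–272°] uniform, h=19: θ=179° here. β=80.1, B=173.1. 19·80.1/173.1 = 8.7920 → s = 51.7920

51.7920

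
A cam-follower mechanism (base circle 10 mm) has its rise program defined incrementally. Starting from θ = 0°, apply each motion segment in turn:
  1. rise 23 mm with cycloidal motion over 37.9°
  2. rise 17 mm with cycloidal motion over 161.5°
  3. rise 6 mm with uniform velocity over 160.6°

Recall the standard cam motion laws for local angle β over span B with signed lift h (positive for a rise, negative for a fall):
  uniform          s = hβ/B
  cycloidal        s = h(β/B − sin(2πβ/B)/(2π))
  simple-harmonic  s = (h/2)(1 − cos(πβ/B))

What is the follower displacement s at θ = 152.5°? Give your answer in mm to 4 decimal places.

seg 1 [0°–37.9°] cycloidal, h=23: full span → s += 23 → s = 23.0000
seg 2 [37.9°–199.4°] cycloidal, h=17: θ=152.5° here. β=114.6, B=161.5. 17·(0.7096 − sin(2π·0.7096)/(2π)) = 14.6821 → s = 37.6821

37.6821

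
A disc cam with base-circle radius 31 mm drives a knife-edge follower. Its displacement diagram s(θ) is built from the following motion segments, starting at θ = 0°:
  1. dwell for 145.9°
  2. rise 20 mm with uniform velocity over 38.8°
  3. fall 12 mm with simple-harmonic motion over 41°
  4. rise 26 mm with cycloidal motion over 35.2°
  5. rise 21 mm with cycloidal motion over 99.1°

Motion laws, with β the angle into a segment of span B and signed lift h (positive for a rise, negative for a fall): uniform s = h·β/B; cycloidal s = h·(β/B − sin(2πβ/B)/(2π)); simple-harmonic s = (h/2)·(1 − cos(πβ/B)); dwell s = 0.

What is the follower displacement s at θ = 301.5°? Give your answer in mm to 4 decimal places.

seg 1 [0°–145.9°] dwell: s stays 0.0000
seg 2 [145.9°–184.7°] uniform, h=20: full span → s += 20 → s = 20.0000
seg 3 [184.7°–225.7°] simple-harmonic, h=-12: full span → s += -12 → s = 8.0000
seg 4 [225.7°–260.9°] cycloidal, h=26: full span → s += 26 → s = 34.0000
seg 5 [260.9°–360°] cycloidal, h=21: θ=301.5° here. β=40.6, B=99.1. 21·(0.4097 − sin(2π·0.4097)/(2π)) = 6.8070 → s = 40.8070

40.8070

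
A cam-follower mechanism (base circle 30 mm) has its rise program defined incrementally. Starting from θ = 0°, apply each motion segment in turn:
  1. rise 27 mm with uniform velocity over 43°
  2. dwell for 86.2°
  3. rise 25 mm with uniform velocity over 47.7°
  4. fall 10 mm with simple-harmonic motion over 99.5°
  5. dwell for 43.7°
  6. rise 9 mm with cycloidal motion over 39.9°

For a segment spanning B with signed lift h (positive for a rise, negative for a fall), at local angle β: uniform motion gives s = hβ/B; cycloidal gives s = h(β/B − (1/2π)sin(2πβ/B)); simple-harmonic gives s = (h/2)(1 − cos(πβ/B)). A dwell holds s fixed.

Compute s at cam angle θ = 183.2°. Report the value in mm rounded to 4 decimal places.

seg 1 [0°–43°] uniform, h=27: full span → s += 27 → s = 27.0000
seg 2 [43°–129.2°] dwell: s stays 27.0000
seg 3 [129.2°–176.9°] uniform, h=25: full span → s += 25 → s = 52.0000
seg 4 [176.9°–276.4°] simple-harmonic, h=-10: θ=183.2° here. β=6.3, B=99.5. -10/2·(1 − cos(π·0.0633)) = -0.0986 → s = 51.9014

51.9014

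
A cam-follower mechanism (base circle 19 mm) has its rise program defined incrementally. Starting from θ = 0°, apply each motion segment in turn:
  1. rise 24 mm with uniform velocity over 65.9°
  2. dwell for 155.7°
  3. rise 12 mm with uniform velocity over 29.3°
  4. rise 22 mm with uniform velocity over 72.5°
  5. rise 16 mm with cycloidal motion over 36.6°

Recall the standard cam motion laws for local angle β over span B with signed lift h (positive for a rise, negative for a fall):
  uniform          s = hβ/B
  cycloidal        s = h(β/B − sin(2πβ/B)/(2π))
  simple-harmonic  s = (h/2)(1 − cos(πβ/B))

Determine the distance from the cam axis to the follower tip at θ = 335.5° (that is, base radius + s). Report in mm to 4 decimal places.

seg 1 [0°–65.9°] uniform, h=24: full span → s += 24 → s = 24.0000
seg 2 [65.9°–221.6°] dwell: s stays 24.0000
seg 3 [221.6°–250.9°] uniform, h=12: full span → s += 12 → s = 36.0000
seg 4 [250.9°–323.4°] uniform, h=22: full span → s += 22 → s = 58.0000
seg 5 [323.4°–360°] cycloidal, h=16: θ=335.5° here. β=12.1, B=36.6. 16·(0.3306 − sin(2π·0.3306)/(2π)) = 3.0628 → s = 61.0628
radial distance = base radius + s = 19 + 61.0628 = 80.0628

80.0628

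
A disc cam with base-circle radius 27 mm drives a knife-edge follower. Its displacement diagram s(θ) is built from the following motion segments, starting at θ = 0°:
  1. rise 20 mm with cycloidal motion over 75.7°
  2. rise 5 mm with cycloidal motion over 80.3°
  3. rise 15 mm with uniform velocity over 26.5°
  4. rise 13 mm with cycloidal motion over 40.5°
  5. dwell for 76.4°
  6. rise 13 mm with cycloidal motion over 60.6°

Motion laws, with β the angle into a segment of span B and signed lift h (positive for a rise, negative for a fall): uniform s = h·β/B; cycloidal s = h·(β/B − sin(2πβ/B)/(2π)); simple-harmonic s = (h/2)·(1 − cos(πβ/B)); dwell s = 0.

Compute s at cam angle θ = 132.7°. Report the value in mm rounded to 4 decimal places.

seg 1 [0°–75.7°] cycloidal, h=20: full span → s += 20 → s = 20.0000
seg 2 [75.7°–156°] cycloidal, h=5: θ=132.7° here. β=57, B=80.3. 5·(0.7098 − sin(2π·0.7098)/(2π)) = 4.3198 → s = 24.3198

24.3198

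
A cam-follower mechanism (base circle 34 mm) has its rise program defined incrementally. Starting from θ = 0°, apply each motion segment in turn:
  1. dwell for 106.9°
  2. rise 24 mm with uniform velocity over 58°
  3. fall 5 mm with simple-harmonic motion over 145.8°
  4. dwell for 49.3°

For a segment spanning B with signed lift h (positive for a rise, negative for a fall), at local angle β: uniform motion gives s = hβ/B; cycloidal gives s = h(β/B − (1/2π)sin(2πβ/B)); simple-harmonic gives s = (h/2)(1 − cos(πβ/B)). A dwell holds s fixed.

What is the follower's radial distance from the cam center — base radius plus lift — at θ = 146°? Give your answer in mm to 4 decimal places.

seg 1 [0°–106.9°] dwell: s stays 0.0000
seg 2 [106.9°–164.9°] uniform, h=24: θ=146° here. β=39.1, B=58. 24·39.1/58 = 16.1793 → s = 16.1793
radial distance = base radius + s = 34 + 16.1793 = 50.1793

50.1793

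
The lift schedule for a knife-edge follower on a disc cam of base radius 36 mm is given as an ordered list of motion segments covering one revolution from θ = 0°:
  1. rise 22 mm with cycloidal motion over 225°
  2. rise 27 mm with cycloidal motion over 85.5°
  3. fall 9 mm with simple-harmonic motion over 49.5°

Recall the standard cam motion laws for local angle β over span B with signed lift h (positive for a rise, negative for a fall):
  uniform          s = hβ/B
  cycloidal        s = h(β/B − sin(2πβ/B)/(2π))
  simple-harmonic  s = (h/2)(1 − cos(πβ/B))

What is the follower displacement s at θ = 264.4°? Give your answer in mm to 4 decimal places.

seg 1 [0°–225°] cycloidal, h=22: full span → s += 22 → s = 22.0000
seg 2 [225°–310.5°] cycloidal, h=27: θ=264.4° here. β=39.4, B=85.5. 27·(0.4608 − sin(2π·0.4608)/(2π)) = 11.3949 → s = 33.3949

33.3949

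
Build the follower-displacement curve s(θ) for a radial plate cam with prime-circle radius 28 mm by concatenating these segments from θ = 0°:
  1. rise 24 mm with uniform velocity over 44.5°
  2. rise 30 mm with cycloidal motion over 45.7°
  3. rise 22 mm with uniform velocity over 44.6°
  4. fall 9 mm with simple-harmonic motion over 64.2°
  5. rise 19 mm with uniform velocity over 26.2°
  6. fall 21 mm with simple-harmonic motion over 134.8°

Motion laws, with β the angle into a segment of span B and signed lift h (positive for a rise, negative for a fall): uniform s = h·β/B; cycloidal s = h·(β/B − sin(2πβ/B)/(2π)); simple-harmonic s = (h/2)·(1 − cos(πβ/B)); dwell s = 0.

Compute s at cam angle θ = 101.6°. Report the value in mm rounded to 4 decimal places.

seg 1 [0°–44.5°] uniform, h=24: full span → s += 24 → s = 24.0000
seg 2 [44.5°–90.2°] cycloidal, h=30: full span → s += 30 → s = 54.0000
seg 3 [90.2°–134.8°] uniform, h=22: θ=101.6° here. β=11.4, B=44.6. 22·11.4/44.6 = 5.6233 → s = 59.6233

59.6233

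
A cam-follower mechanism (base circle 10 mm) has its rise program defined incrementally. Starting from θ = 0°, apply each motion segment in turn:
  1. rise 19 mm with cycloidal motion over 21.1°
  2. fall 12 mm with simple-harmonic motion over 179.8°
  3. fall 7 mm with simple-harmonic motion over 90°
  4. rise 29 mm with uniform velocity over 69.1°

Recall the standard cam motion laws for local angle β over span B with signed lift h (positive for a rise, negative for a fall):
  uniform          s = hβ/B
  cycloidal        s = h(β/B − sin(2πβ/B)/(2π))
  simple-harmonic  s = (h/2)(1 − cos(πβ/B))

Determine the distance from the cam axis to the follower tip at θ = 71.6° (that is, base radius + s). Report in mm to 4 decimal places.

seg 1 [0°–21.1°] cycloidal, h=19: full span → s += 19 → s = 19.0000
seg 2 [21.1°–200.9°] simple-harmonic, h=-12: θ=71.6° here. β=50.5, B=179.8. -12/2·(1 − cos(π·0.2809)) = -2.1881 → s = 16.8119
radial distance = base radius + s = 10 + 16.8119 = 26.8119

26.8119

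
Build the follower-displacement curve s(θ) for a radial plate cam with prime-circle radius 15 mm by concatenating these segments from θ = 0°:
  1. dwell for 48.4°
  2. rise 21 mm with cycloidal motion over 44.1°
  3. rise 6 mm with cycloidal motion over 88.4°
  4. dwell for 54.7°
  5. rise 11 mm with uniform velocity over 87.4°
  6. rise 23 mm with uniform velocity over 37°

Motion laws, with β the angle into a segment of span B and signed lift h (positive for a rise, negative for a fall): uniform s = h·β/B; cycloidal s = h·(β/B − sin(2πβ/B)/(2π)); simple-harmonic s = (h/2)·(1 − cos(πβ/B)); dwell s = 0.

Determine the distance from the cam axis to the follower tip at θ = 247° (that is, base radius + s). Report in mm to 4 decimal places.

seg 1 [0°–48.4°] dwell: s stays 0.0000
seg 2 [48.4°–92.5°] cycloidal, h=21: full span → s += 21 → s = 21.0000
seg 3 [92.5°–180.9°] cycloidal, h=6: full span → s += 6 → s = 27.0000
seg 4 [180.9°–235.6°] dwell: s stays 27.0000
seg 5 [235.6°–323°] uniform, h=11: θ=247° here. β=11.4, B=87.4. 11·11.4/87.4 = 1.4348 → s = 28.4348
radial distance = base radius + s = 15 + 28.4348 = 43.4348

43.4348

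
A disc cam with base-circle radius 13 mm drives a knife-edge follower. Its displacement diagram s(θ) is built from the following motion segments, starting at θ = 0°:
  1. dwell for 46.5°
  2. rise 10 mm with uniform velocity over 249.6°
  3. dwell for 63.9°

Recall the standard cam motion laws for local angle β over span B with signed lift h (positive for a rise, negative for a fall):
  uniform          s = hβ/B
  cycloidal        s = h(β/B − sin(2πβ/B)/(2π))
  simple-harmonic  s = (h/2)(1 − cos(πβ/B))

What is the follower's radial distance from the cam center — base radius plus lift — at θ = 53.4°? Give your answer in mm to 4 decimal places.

seg 1 [0°–46.5°] dwell: s stays 0.0000
seg 2 [46.5°–296.1°] uniform, h=10: θ=53.4° here. β=6.9, B=249.6. 10·6.9/249.6 = 0.2764 → s = 0.2764
radial distance = base radius + s = 13 + 0.2764 = 13.2764

13.2764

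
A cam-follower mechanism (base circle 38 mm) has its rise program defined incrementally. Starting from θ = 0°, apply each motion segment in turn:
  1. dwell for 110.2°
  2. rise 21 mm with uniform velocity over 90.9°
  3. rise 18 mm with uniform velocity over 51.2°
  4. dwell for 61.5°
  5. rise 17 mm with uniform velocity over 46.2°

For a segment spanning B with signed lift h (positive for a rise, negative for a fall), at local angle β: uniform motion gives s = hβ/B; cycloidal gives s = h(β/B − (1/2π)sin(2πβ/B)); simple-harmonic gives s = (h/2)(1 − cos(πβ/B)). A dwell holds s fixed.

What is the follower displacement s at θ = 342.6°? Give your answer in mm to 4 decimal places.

seg 1 [0°–110.2°] dwell: s stays 0.0000
seg 2 [110.2°–201.1°] uniform, h=21: full span → s += 21 → s = 21.0000
seg 3 [201.1°–252.3°] uniform, h=18: full span → s += 18 → s = 39.0000
seg 4 [252.3°–313.8°] dwell: s stays 39.0000
seg 5 [313.8°–360°] uniform, h=17: θ=342.6° here. β=28.8, B=46.2. 17·28.8/46.2 = 10.5974 → s = 49.5974

49.5974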